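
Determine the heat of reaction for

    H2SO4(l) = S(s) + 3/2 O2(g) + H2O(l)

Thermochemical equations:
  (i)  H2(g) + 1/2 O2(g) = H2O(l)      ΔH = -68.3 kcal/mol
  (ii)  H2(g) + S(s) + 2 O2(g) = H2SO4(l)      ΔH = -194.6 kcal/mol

(i) as written (H2O(l) already on the product side): -68.3 kcal/mol
(ii) reversed (H2SO4(l) must end up as a reactant): +194.6 kcal/mol
Summing the manipulated equations, ΔH = (1)·(-68.3) + (-1)·(-194.6) = 126.3 kcal/mol

ΔH = 126.3 kcal/mol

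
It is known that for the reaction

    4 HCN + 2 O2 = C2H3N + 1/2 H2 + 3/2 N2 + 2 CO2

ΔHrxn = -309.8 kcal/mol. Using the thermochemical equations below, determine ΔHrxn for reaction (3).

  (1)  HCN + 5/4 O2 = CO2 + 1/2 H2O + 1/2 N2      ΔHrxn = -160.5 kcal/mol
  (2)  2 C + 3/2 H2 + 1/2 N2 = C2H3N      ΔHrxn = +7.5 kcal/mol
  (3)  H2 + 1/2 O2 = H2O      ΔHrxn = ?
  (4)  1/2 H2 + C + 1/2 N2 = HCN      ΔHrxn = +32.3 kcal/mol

(1) × 2: (2)·(-160.5) = -321.0 kcal/mol
(2) as written: +7.5 kcal/mol
(3) reversed: contributes −x
(4) reversed and × 2: (-2)·(+32.3) = -64.6 kcal/mol
-309.8 = (-321.0) + (+7.5) + (-64.6) − x
x = (-309.8 − (-378.1)) / (-1) = -68.3 kcal/mol

ΔHrxn = -68.3 kcal/mol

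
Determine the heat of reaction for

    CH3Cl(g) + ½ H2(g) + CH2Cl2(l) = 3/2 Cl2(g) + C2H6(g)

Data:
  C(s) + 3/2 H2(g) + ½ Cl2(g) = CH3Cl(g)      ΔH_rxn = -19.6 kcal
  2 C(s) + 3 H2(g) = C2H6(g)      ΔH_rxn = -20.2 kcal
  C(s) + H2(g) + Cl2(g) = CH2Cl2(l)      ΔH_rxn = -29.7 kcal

equation 1 reversed: +19.6 kcal
equation 2 as written: -20.2 kcal
equation 3 reversed: +29.7 kcal
Since enthalpy is a state function, ΔH_rxn = (+19.6) + (-20.2) + (+29.7) = 29.1 kcal

ΔH_rxn = 29.1 kcal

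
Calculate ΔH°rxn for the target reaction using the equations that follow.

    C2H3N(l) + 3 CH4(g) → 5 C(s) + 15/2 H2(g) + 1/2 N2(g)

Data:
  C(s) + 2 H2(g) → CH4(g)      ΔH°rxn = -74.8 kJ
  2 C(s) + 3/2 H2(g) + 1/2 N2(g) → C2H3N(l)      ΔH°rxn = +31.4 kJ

ΔH°rxn = 193.0 kJ

equation 1 reversed and × 3: (-3)·(-74.8) = +224.4 kJ
equation 2 reversed: -31.4 kJ
ΔH°rxn = (+224.4) + (-31.4) = 193.0 kJ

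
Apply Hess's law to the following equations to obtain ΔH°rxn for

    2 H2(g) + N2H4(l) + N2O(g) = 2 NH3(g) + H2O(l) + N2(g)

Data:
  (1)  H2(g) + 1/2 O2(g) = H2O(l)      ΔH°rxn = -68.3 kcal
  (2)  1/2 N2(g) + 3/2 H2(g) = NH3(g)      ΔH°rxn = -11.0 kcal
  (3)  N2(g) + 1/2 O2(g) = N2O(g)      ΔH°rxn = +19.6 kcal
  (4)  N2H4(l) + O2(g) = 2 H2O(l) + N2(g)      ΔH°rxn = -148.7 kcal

(1) reversed: +68.3 kcal
(2) × 2: (2)·(-11.0) = -22.0 kcal
(3) reversed: -19.6 kcal
(4) as written: -148.7 kcal
By Hess's law, ΔH°rxn = (-1)·(-68.3) + (2)·(-11.0) + (-1)·(+19.6) + (1)·(-148.7) = -122.0 kcal

ΔH°rxn = -122.0 kcal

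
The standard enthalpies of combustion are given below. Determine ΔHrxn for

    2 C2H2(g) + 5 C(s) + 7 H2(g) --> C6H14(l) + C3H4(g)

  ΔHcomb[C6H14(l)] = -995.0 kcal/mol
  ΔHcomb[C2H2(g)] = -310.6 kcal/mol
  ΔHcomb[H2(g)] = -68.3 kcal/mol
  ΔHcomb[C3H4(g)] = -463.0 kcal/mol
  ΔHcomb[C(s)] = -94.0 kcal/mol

Using ΔH = Σ nΔHc°(reactants) − Σ nΔHc°(products):
= [2·(-310.6) + 5·(-94.0) + 7·(-68.3)] − [1·(-995.0) + 1·(-463.0)]
= -111.3 kcal/mol

ΔHrxn = -111.3 kcal/mol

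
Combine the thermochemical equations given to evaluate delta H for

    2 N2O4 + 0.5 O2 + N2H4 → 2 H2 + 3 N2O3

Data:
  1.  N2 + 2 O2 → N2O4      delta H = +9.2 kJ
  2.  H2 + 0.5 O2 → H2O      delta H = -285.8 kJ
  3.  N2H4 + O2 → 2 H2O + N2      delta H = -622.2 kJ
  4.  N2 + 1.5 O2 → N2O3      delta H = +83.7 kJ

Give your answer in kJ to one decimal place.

delta H = 182.1 kJ

eq. 1 reversed and × 2 (N2O4 must end up as a reactant; scale by 2 for the 2 N2O4): (-2)·(+9.2) = -18.4 kJ
eq. 2 reversed and × 2 (H2 must end up as a product; ×2 to match 2 H2 in the target): (-2)·(-285.8) = +571.6 kJ
eq. 3 as written (N2H4 already on the reactant side): -622.2 kJ
eq. 4 × 3 (scale by 3 for the 3 N2O3): (3)·(+83.7) = +251.1 kJ
Combining the equations, delta H = (-18.4) + (+571.6) + (-622.2) + (+251.1) = 182.1 kJ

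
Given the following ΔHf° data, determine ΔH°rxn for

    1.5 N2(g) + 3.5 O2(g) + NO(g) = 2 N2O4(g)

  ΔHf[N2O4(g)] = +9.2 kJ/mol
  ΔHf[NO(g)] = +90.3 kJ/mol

ΔH°rxn = -71.9 kJ/mol

Products: 2·(+9.2) = +18.4
Reactants: 3/2·(+0.0) + 7/2·(+0.0) + 1·(+90.3) = +90.3
ΔH°rxn = (+18.4) − (+90.3) = -71.9 kJ/mol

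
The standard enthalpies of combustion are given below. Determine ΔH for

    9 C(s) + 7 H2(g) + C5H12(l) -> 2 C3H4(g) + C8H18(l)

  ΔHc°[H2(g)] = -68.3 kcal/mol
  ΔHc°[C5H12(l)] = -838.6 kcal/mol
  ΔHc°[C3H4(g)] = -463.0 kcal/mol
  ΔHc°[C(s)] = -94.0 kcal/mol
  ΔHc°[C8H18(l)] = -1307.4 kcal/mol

With combustion enthalpies, reactants minus products:
= [9·(-94.0) + 7·(-68.3) + 1·(-838.6)] − [2·(-463.0) + 1·(-1307.4)]
= 70.7 kcal/mol

ΔH = 70.7 kcal/mol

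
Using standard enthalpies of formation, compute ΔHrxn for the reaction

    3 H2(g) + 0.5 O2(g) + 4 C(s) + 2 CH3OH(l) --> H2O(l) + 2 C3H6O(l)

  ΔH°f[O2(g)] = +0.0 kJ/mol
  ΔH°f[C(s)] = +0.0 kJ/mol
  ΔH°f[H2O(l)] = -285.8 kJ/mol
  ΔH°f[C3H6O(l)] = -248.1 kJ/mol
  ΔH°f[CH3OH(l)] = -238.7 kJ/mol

ΔHrxn = -304.6 kJ/mol

ΔH°rxn = Σ nΔHf°(products) − Σ nΔHf°(reactants).
Products: 1·(-285.8) + 2·(-248.1) = -782.0
Reactants: 3·(+0.0) + 1/2·(+0.0) + 4·(+0.0) + 2·(-238.7) = -477.4
ΔHrxn = (-782.0) − (-477.4) = -304.6 kJ/mol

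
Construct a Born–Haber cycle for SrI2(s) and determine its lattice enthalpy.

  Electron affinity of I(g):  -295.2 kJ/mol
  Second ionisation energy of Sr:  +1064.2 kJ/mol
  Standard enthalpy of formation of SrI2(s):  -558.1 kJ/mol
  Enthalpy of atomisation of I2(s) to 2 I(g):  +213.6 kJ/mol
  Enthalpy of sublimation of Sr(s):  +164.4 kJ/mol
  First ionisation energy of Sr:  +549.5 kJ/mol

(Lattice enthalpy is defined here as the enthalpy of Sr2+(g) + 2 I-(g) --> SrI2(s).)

U = -1959.4 kJ/mol

ΔHf° = 1·ΔHsub + 1·(ΣIE) + 1·D(I2) + 2·EA + U
-558.1 = 1·(+164.4) + 1·(+1613.7) + 1·(+213.6) + 2·(-295.2) + U
U = -558.1 − (+1401.3) = -1959.4 kJ/mol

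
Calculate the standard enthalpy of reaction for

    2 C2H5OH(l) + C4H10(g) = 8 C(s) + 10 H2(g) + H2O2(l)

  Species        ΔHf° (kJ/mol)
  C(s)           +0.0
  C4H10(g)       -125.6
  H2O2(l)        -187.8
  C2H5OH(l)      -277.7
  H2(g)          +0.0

Products: 8·(+0.0) + 10·(+0.0) + 1·(-187.8) = -187.8
Reactants: 2·(-277.7) + 1·(-125.6) = -681.0
ΔH_rxn = (-187.8) − (-681.0) = 493.2 kJ/mol

ΔH_rxn = 493.2 kJ/mol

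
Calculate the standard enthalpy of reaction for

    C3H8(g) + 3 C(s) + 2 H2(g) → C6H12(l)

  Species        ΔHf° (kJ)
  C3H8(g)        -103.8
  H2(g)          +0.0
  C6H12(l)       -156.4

Products: 1·(-156.4) = -156.4
Reactants: 1·(-103.8) + 3·(+0.0) + 2·(+0.0) = -103.8
ΔH°rxn = (-156.4) − (-103.8) = -52.6 kJ

ΔH°rxn = -52.6 kJ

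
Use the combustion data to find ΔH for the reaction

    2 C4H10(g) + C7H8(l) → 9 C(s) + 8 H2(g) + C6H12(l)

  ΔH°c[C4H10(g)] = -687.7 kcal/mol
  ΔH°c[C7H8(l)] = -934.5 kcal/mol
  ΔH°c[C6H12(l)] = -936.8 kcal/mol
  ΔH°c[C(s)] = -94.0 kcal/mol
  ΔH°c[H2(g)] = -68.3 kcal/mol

Using ΔH = Σ nΔHc°(reactants) − Σ nΔHc°(products):
= [2·(-687.7) + 1·(-934.5)] − [9·(-94.0) + 8·(-68.3) + 1·(-936.8)]
= 19.3 kcal/mol

ΔH = 19.3 kcal/mol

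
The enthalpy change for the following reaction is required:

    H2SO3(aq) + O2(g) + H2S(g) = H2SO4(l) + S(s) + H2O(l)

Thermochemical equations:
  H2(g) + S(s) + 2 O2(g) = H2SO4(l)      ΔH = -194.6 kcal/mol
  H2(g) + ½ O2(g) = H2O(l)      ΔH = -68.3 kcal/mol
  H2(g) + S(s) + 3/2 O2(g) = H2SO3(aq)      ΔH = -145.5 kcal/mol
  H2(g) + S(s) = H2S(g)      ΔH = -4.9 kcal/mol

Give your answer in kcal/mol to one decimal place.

equation 1 as written (H2SO4(l) already on the product side): -194.6 kcal/mol
equation 2 as written (H2O(l) already on the product side): -68.3 kcal/mol
equation 3 reversed (reverse to put H2SO3(aq) on the reactant side): +145.5 kcal/mol
equation 4 reversed (reverse to put H2S(g) on the reactant side): +4.9 kcal/mol
ΔH = (1)·(-194.6) + (1)·(-68.3) + (-1)·(-145.5) + (-1)·(-4.9) = -112.5 kcal/mol

ΔH = -112.5 kcal/mol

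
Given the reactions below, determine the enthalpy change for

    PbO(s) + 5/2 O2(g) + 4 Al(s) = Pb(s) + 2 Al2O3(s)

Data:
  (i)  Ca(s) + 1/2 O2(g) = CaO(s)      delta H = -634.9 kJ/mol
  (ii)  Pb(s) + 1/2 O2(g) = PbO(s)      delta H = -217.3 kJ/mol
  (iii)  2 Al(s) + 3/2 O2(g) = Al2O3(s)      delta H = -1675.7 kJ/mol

(i): not needed (CaO(s) appears nowhere else).
(ii) reversed (PbO(s) must end up as a reactant): +217.3 kJ/mol
(iii) × 2 (scale by 2 for the 2 Al2O3(s)): (2)·(-1675.7) = -3351.4 kJ/mol
Summing the manipulated equations, delta H = (+217.3) + (-3351.4) = -3134.1 kJ/mol

delta H = -3134.1 kJ/mol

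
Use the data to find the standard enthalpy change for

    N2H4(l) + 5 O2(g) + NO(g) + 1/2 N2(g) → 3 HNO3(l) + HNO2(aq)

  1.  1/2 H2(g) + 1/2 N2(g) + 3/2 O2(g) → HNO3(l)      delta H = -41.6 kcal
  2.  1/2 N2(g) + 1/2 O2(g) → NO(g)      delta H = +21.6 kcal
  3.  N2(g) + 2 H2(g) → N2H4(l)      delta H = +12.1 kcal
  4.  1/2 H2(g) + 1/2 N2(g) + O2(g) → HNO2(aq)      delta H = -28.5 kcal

delta H = -187.0 kcal

eq. 1 × 3 (scale by 3 for the 3 HNO3(l)): (3)·(-41.6) = -124.8 kcal
eq. 2 reversed (NO(g) must end up as a reactant): -21.6 kcal
eq. 3 reversed (reverse to put N2H4(l) on the reactant side): -12.1 kcal
eq. 4 as written (HNO2(aq) already on the product side): -28.5 kcal
delta H = (3)·(-41.6) + (-1)·(+21.6) + (-1)·(+12.1) + (1)·(-28.5) = -187.0 kcal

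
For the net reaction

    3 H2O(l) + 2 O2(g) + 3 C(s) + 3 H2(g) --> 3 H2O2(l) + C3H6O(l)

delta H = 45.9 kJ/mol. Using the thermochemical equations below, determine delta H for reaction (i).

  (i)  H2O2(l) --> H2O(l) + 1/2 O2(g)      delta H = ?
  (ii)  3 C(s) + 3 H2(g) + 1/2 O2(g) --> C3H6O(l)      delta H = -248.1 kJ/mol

delta H = -98.0 kJ/mol

(i) reversed and × 3 (reverse to put H2O2(l) on the product side; ×3 to match 3 H2O2(l) in the target): contributes −3·x
(ii) as written (C3H6O(l) already on the product side): -248.1 kJ/mol
+45.9 = (-248.1) − 3·x
x = (+45.9 − (-248.1)) / (-3) = -98.0 kJ/mol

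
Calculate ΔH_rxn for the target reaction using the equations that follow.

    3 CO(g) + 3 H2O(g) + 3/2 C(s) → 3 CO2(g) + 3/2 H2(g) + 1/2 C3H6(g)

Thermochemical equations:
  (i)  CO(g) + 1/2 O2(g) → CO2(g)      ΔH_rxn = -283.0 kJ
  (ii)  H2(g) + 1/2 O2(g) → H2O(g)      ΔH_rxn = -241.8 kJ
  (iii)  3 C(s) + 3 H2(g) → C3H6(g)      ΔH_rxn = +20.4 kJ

ΔH_rxn = -113.4 kJ

(i) × 3: (3)·(-283.0) = -849.0 kJ
(ii) reversed and × 3: (-3)·(-241.8) = +725.4 kJ
(iii) × 1/2: (1/2)·(+20.4) = +10.2 kJ
By Hess's law, ΔH_rxn = (3)·(-283.0) + (-3)·(-241.8) + (1/2)·(+20.4) = -113.4 kJ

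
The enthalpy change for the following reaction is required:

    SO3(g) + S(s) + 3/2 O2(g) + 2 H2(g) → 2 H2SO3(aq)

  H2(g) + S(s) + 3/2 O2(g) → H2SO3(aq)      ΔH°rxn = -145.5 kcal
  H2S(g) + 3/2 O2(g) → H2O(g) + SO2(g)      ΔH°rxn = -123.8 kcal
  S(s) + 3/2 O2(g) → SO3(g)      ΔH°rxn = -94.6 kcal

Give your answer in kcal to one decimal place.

equation 1 × 2: (2)·(-145.5) = -291.0 kcal
equation 2: not needed.
equation 3 reversed: +94.6 kcal
ΔH°rxn = (-291.0) + (+94.6) = -196.4 kcal

ΔH°rxn = -196.4 kcal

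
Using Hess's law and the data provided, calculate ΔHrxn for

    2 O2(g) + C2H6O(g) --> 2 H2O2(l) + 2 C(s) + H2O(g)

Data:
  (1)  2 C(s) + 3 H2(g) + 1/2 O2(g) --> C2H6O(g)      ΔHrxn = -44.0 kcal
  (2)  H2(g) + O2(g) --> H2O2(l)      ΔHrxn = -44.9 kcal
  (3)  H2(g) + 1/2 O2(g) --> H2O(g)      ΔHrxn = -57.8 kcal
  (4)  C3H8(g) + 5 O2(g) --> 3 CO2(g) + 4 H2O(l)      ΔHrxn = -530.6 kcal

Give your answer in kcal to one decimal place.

(1) reversed (reverse to put C2H6O(g) on the reactant side): +44.0 kcal
(2) × 2 (scale by 2 for the 2 H2O2(l)): (2)·(-44.9) = -89.8 kcal
(3) as written (H2O(g) already on the product side): -57.8 kcal
(4): not needed (CO2(g) appears nowhere else).
Combining the equations, ΔHrxn = (-1)·(-44.0) + (2)·(-44.9) + (1)·(-57.8) = -103.6 kcal

ΔHrxn = -103.6 kcal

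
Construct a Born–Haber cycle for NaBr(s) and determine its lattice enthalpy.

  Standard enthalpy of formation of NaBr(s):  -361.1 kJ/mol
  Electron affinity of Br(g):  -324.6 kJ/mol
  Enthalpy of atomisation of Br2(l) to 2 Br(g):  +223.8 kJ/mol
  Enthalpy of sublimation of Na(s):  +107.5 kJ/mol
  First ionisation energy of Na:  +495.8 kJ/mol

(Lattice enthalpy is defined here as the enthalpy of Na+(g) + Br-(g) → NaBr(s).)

U = -751.7 kJ/mol

ΔHf° = 1·ΔHsub + 1·(ΣIE) + 1/2·D(Br2) + 1·EA + U
-361.1 = 1·(+107.5) + 1·(+495.8) + 1/2·(+223.8) + 1·(-324.6) + U
U = -361.1 − (+390.6) = -751.7 kJ/mol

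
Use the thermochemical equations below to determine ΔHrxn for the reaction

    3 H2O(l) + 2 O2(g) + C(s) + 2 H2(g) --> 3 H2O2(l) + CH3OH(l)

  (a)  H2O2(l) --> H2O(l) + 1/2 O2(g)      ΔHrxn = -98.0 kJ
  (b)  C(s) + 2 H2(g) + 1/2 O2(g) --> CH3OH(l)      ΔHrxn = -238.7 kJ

(a) reversed and × 3: (-3)·(-98.0) = +294.0 kJ
(b) as written: -238.7 kJ
ΔHrxn = (+294.0) + (-238.7) = 55.3 kJ

ΔHrxn = 55.3 kJ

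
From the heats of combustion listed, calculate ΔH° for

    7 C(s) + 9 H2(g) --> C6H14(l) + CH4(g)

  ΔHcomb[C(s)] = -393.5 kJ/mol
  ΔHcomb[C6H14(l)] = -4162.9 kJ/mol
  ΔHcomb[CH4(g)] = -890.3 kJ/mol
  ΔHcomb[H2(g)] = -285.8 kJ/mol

Using ΔH = Σ nΔHc°(reactants) − Σ nΔHc°(products):
= [7·(-393.5) + 9·(-285.8)] − [1·(-4162.9) + 1·(-890.3)]
= -273.5 kJ/mol

ΔH° = -273.5 kJ/mol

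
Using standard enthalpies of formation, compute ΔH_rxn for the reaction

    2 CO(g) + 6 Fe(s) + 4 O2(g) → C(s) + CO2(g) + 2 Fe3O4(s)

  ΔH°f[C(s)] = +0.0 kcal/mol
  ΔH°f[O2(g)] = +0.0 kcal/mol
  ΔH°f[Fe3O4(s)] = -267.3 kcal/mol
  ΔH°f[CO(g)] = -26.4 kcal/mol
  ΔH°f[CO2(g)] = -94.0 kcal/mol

ΔH°rxn = Σ nΔHf°(products) − Σ nΔHf°(reactants).
Products: 1·(+0.0) + 1·(-94.0) + 2·(-267.3) = -628.6
Reactants: 2·(-26.4) + 6·(+0.0) + 4·(+0.0) = -52.8
ΔH_rxn = (-628.6) − (-52.8) = -575.8 kcal/mol

ΔH_rxn = -575.8 kcal/mol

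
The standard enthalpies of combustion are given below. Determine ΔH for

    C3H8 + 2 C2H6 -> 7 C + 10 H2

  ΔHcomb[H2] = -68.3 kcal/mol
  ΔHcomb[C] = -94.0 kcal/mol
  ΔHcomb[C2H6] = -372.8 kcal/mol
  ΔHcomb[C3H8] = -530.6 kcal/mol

ΔH = 64.8 kcal/mol

Using ΔH = Σ nΔHc°(reactants) − Σ nΔHc°(products):
= [1·(-530.6) + 2·(-372.8)] − [7·(-94.0) + 10·(-68.3)]
= 64.8 kcal/mol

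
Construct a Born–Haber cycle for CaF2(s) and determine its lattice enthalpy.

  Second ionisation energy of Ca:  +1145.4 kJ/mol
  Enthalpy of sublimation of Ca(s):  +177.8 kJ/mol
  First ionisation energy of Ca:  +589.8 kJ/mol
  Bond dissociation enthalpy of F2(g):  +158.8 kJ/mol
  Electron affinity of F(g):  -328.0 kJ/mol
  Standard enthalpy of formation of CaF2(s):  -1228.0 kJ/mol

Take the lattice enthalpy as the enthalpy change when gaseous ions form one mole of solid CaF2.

ΔHf° = 1·ΔHsub + 1·(ΣIE) + 1·D(F2) + 2·EA + U
-1228.0 = 1·(+177.8) + 1·(+1735.2) + 1·(+158.8) + 2·(-328.0) + U
U = -1228.0 − (+1415.8) = -2643.8 kJ/mol

U = -2643.8 kJ/mol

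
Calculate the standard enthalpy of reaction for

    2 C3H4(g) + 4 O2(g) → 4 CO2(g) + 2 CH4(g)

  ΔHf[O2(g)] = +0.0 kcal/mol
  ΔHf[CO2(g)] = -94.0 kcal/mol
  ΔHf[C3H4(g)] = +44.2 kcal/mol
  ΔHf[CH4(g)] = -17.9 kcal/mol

ΔHrxn = -500.2 kcal/mol

Products: 4·(-94.0) + 2·(-17.9) = -411.8
Reactants: 2·(+44.2) + 4·(+0.0) = +88.4
ΔHrxn = (-411.8) − (+88.4) = -500.2 kcal/mol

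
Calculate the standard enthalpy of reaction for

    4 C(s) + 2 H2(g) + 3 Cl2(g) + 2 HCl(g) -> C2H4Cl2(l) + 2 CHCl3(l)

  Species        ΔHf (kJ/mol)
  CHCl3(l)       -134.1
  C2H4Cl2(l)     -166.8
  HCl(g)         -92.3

Products: 1·(-166.8) + 2·(-134.1) = -435.0
Reactants: 4·(+0.0) + 2·(+0.0) + 3·(+0.0) + 2·(-92.3) = -184.6
ΔH_rxn = (-435.0) − (-184.6) = -250.4 kJ/mol

ΔH_rxn = -250.4 kJ/mol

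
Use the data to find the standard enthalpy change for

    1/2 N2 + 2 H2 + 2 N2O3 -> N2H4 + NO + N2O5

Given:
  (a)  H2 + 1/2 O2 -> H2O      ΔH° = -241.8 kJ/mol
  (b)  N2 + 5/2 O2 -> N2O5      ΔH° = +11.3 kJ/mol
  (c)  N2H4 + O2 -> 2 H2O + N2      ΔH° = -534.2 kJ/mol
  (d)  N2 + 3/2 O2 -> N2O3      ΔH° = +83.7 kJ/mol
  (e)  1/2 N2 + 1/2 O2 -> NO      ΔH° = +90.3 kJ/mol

(a) × 2: (2)·(-241.8) = -483.6 kJ/mol
(b) as written: +11.3 kJ/mol
(c) reversed: +534.2 kJ/mol
(d) reversed and × 2: (-2)·(+83.7) = -167.4 kJ/mol
(e) as written: +90.3 kJ/mol
Since enthalpy is a state function, ΔH° = (-483.6) + (+11.3) + (+534.2) + (-167.4) + (+90.3) = -15.2 kJ/mol

ΔH° = -15.2 kJ/mol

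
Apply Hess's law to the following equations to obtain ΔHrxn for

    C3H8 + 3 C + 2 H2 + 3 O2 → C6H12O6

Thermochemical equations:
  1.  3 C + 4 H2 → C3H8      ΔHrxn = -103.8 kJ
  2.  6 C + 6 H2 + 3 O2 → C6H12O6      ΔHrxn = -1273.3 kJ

ΔHrxn = -1169.5 kJ

eq. 1 reversed (reverse to put C3H8 on the reactant side): +103.8 kJ
eq. 2 as written (C6H12O6 already on the product side): -1273.3 kJ
Since enthalpy is a state function, ΔHrxn = (-1)·(-103.8) + (1)·(-1273.3) = -1169.5 kJ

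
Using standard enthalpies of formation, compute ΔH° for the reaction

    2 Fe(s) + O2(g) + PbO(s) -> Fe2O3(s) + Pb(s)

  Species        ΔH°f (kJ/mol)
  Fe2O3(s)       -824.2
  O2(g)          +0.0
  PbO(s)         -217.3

ΔH°rxn = Σ nΔHf°(products) − Σ nΔHf°(reactants).
Products: 1·(-824.2) + 1·(+0.0) = -824.2
Reactants: 2·(+0.0) + 1·(+0.0) + 1·(-217.3) = -217.3
ΔH° = (-824.2) − (-217.3) = -606.9 kJ/mol

ΔH° = -606.9 kJ/mol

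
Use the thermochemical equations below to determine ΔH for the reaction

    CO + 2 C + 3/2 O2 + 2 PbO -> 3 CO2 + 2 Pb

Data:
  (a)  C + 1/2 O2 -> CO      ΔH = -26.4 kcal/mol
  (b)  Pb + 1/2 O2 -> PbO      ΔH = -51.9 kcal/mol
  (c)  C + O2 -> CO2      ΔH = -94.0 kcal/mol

(a) reversed (CO must end up as a reactant): +26.4 kcal/mol
(b) reversed and × 2 (reverse to put PbO on the reactant side; ×2 to match 2 PbO in the target): (-2)·(-51.9) = +103.8 kcal/mol
(c) × 3 (×3 to match 3 CO2 in the target): (3)·(-94.0) = -282.0 kcal/mol
Summing the manipulated equations, ΔH = (+26.4) + (+103.8) + (-282.0) = -151.8 kcal/mol

ΔH = -151.8 kcal/mol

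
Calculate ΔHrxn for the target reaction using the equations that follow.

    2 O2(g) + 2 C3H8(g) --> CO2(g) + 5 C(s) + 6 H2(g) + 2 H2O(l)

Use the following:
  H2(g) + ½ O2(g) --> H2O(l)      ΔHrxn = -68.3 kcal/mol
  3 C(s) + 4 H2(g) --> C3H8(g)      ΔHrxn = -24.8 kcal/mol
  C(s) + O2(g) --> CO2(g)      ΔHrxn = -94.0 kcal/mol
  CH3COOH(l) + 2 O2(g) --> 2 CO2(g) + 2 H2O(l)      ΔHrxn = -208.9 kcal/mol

ΔHrxn = -181.0 kcal/mol

equation 1 × 2: (2)·(-68.3) = -136.6 kcal/mol
equation 2 reversed and × 2 (C3H8(g) must end up as a reactant; ×2 to match 2 C3H8(g) in the target): (-2)·(-24.8) = +49.6 kcal/mol
equation 3 as written: -94.0 kcal/mol
equation 4: not needed (CH3COOH(l) appears nowhere else).
ΔHrxn = (-136.6) + (+49.6) + (-94.0) = -181.0 kcal/mol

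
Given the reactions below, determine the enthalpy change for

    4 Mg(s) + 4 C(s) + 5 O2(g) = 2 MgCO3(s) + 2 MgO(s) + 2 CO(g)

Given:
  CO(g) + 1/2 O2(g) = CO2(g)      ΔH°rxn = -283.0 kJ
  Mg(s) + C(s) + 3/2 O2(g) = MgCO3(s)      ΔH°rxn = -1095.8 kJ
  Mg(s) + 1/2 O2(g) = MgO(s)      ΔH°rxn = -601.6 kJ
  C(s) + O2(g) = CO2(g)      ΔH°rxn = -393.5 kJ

ΔH°rxn = -3615.8 kJ

equation 1 reversed and × 2 (CO(g) must end up as a product; scale by 2 for the 2 CO(g)): (-2)·(-283.0) = +566.0 kJ
equation 2 × 2 (scale by 2 for the 2 MgCO3(s)): (2)·(-1095.8) = -2191.6 kJ
equation 3 × 2 (scale by 2 for the 2 MgO(s)): (2)·(-601.6) = -1203.2 kJ
equation 4 × 2: (2)·(-393.5) = -787.0 kJ
ΔH°rxn = (+566.0) + (-2191.6) + (-1203.2) + (-787.0) = -3615.8 kJ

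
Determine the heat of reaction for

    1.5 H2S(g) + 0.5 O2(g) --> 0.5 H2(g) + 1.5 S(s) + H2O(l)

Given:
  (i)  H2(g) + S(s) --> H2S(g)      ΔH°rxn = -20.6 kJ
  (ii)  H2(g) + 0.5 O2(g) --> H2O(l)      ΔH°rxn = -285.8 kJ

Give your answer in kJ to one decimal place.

(i) reversed and × 3/2 (reverse to put H2S(g) on the reactant side; scale by 3/2 for the 3/2 H2S(g)): (-3/2)·(-20.6) = +30.9 kJ
(ii) as written (H2O(l) already on the product side): -285.8 kJ
ΔH°rxn = (-3/2)·(-20.6) + (1)·(-285.8) = -254.9 kJ

ΔH°rxn = -254.9 kJ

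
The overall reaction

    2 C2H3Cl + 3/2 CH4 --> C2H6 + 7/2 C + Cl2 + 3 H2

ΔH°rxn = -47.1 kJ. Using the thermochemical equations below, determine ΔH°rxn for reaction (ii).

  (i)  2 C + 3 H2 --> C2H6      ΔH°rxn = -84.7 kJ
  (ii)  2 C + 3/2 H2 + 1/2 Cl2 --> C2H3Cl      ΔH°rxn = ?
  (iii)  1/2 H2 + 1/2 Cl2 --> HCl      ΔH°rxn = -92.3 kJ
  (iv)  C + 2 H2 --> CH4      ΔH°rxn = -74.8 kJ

(i) as written (C2H6 already on the product side): -84.7 kJ
(ii) reversed and × 2 (C2H3Cl must end up as a reactant; ×2 to match 2 C2H3Cl in the target): contributes −2·x
(iii): not needed (HCl appears nowhere else).
(iv) reversed and × 3/2 (CH4 must end up as a reactant; ×3/2 to match 3/2 CH4 in the target): (-3/2)·(-74.8) = +112.2 kJ
-47.1 = (-84.7) + (+112.2) − 2·x
x = (-47.1 − (+27.5)) / (-2) = 37.3 kJ

ΔH°rxn = 37.3 kJ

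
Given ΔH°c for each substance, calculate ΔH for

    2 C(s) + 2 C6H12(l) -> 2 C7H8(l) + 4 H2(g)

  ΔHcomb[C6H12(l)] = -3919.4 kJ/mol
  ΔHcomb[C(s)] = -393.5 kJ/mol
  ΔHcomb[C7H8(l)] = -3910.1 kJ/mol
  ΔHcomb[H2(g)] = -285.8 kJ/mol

ΔH = 337.6 kJ/mol

Using ΔH = Σ nΔHc°(reactants) − Σ nΔHc°(products):
= [2·(-393.5) + 2·(-3919.4)] − [2·(-3910.1) + 4·(-285.8)]
= 337.6 kJ/mol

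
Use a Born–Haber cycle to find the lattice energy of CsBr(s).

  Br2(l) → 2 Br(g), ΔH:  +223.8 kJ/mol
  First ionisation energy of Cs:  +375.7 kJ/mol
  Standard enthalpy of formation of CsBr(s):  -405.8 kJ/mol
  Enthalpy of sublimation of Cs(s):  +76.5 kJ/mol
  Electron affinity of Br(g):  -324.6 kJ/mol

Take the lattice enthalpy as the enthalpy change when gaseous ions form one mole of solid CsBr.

ΔHf° = 1·ΔHsub + 1·(ΣIE) + 1/2·D(Br2) + 1·EA + U
-405.8 = 1·(+76.5) + 1·(+375.7) + 1/2·(+223.8) + 1·(-324.6) + U
U = -405.8 − (+239.5) = -645.3 kJ/mol

U = -645.3 kJ/mol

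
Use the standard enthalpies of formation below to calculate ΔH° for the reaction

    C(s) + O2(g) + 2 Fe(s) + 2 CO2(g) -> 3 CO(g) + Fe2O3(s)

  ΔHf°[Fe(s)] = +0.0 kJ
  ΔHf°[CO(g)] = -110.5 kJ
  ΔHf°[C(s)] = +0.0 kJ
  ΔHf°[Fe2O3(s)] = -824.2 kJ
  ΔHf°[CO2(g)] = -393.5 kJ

ΔH° = -368.7 kJ

Products: 3·(-110.5) + 1·(-824.2) = -1155.7
Reactants: 1·(+0.0) + 1·(+0.0) + 2·(+0.0) + 2·(-393.5) = -787.0
ΔH° = (-1155.7) − (-787.0) = -368.7 kJ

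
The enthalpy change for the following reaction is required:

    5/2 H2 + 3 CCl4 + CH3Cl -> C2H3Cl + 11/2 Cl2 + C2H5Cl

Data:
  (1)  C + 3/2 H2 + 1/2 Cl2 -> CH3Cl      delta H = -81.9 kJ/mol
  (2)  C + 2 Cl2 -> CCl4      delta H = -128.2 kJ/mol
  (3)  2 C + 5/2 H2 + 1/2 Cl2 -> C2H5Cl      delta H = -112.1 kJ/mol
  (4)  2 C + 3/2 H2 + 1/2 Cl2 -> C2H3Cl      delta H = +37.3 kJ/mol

delta H = 391.7 kJ/mol

(1) reversed: +81.9 kJ/mol
(2) reversed and × 3: (-3)·(-128.2) = +384.6 kJ/mol
(3) as written: -112.1 kJ/mol
(4) as written: +37.3 kJ/mol
delta H = (+81.9) + (+384.6) + (-112.1) + (+37.3) = 391.7 kJ/mol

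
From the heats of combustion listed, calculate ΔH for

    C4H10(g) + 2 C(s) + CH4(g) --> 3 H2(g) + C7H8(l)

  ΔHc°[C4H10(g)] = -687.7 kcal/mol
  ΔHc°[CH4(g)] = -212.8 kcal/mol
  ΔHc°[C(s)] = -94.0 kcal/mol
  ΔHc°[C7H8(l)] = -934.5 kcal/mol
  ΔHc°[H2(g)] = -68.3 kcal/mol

With combustion enthalpies, reactants minus products:
= [1·(-687.7) + 2·(-94.0) + 1·(-212.8)] − [3·(-68.3) + 1·(-934.5)]
= 50.9 kcal/mol

ΔH = 50.9 kcal/mol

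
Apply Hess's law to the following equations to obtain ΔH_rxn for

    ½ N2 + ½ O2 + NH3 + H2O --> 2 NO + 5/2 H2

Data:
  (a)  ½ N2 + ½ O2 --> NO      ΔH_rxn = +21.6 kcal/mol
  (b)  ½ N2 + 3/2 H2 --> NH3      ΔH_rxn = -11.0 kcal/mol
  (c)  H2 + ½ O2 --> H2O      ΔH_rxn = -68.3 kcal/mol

ΔH_rxn = 122.5 kcal/mol

(a) × 2: (2)·(+21.6) = +43.2 kcal/mol
(b) reversed: +11.0 kcal/mol
(c) reversed: +68.3 kcal/mol
ΔH_rxn = (+43.2) + (+11.0) + (+68.3) = 122.5 kcal/mol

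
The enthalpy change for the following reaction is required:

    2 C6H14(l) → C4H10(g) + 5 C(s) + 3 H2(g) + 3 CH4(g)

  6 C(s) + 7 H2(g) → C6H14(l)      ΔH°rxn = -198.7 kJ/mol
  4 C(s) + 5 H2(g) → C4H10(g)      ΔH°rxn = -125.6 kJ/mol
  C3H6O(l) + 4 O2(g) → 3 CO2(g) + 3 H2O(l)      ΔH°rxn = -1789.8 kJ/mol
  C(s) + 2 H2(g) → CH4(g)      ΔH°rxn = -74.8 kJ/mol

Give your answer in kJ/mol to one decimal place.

ΔH°rxn = 47.4 kJ/mol

equation 1 reversed and × 2 (C6H14(l) must end up as a reactant; ×2 to match 2 C6H14(l) in the target): (-2)·(-198.7) = +397.4 kJ/mol
equation 2 as written (C4H10(g) already on the product side): -125.6 kJ/mol
equation 3: not needed (C3H6O(l) appears nowhere else).
equation 4 × 3 (scale by 3 for the 3 CH4(g)): (3)·(-74.8) = -224.4 kJ/mol
ΔH°rxn = (-2)·(-198.7) + (1)·(-125.6) + (3)·(-74.8) = 47.4 kJ/mol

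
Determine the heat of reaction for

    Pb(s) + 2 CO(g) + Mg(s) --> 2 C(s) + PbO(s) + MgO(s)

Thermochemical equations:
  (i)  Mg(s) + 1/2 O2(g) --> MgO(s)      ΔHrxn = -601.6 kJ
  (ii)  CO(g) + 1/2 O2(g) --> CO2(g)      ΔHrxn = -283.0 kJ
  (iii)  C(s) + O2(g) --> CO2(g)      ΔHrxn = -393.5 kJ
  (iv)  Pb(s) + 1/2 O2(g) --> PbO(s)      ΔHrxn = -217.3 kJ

ΔHrxn = -597.9 kJ

(i) as written (MgO(s) already on the product side): -601.6 kJ
(ii) × 2 (scale by 2 for the 2 CO(g)): (2)·(-283.0) = -566.0 kJ
(iii) reversed and × 2 (reverse to put C(s) on the product side; scale by 2 for the 2 C(s)): (-2)·(-393.5) = +787.0 kJ
(iv) as written (PbO(s) already on the product side): -217.3 kJ
ΔHrxn = (1)·(-601.6) + (2)·(-283.0) + (-2)·(-393.5) + (1)·(-217.3) = -597.9 kJ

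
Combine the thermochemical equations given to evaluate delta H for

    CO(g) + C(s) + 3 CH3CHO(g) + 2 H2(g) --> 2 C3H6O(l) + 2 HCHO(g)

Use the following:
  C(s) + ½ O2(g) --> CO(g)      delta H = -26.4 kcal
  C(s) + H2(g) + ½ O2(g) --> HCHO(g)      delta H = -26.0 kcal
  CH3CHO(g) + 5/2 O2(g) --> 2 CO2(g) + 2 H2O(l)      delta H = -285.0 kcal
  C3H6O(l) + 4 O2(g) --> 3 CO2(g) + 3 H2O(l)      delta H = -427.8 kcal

equation 1 reversed: +26.4 kcal
equation 2 × 2: (2)·(-26.0) = -52.0 kcal
equation 3 × 3: (3)·(-285.0) = -855.0 kcal
equation 4 reversed and × 2: (-2)·(-427.8) = +855.6 kcal
Since enthalpy is a state function, delta H = (-1)·(-26.4) + (2)·(-26.0) + (3)·(-285.0) + (-2)·(-427.8) = -25.0 kcal

delta H = -25.0 kcal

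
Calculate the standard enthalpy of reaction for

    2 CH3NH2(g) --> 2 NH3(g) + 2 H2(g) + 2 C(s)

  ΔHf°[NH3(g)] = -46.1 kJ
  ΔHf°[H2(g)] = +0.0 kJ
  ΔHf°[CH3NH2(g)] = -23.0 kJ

ΔH_rxn = -46.2 kJ

Products: 2·(-46.1) + 2·(+0.0) + 2·(+0.0) = -92.2
Reactants: 2·(-23.0) = -46.0
ΔH_rxn = (-92.2) − (-46.0) = -46.2 kJ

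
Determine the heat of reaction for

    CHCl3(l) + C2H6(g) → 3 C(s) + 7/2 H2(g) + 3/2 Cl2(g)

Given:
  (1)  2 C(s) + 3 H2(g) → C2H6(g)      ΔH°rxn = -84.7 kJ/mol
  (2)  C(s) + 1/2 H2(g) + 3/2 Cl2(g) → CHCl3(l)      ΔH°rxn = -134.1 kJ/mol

ΔH°rxn = 218.8 kJ/mol

(1) reversed (reverse to put C2H6(g) on the reactant side): +84.7 kJ/mol
(2) reversed (CHCl3(l) must end up as a reactant): +134.1 kJ/mol
ΔH°rxn = (+84.7) + (+134.1) = 218.8 kJ/mol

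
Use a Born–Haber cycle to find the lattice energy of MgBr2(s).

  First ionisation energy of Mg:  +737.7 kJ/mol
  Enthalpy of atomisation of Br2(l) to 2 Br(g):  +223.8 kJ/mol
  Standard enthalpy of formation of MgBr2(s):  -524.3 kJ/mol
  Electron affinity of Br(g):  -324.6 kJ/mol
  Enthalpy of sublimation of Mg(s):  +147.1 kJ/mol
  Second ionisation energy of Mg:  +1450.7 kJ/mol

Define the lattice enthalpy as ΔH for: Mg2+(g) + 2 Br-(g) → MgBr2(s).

U = -2434.4 kJ/mol

ΔHf° = 1·ΔHsub + 1·(ΣIE) + 1·D(Br2) + 2·EA + U
-524.3 = 1·(+147.1) + 1·(+2188.4) + 1·(+223.8) + 2·(-324.6) + U
U = -524.3 − (+1910.1) = -2434.4 kJ/mol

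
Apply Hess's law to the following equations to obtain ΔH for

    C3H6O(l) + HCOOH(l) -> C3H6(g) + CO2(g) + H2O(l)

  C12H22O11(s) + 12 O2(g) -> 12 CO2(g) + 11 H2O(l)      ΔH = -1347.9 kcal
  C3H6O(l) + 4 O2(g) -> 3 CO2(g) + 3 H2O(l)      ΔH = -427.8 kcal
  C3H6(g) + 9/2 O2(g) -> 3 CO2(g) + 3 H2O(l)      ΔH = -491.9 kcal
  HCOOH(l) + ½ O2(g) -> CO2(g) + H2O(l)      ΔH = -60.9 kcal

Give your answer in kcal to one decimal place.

ΔH = 3.2 kcal

equation 1: not needed (C12H22O11(s) appears nowhere else).
equation 2 as written (C3H6O(l) already on the reactant side): -427.8 kcal
equation 3 reversed (C3H6(g) must end up as a product): +491.9 kcal
equation 4 as written (HCOOH(l) already on the reactant side): -60.9 kcal
Summing the manipulated equations, ΔH = (-427.8) + (+491.9) + (-60.9) = 3.2 kcal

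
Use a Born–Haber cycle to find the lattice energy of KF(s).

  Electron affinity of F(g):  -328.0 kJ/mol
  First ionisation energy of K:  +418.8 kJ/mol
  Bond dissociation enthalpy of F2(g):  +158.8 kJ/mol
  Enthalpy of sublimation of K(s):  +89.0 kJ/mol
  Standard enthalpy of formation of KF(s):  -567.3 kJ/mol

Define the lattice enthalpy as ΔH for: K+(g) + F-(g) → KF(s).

ΔHf° = 1·ΔHsub + 1·(ΣIE) + 1/2·D(F2) + 1·EA + U
-567.3 = 1·(+89.0) + 1·(+418.8) + 1/2·(+158.8) + 1·(-328.0) + U
U = -567.3 − (+259.2) = -826.5 kJ/mol

U = -826.5 kJ/mol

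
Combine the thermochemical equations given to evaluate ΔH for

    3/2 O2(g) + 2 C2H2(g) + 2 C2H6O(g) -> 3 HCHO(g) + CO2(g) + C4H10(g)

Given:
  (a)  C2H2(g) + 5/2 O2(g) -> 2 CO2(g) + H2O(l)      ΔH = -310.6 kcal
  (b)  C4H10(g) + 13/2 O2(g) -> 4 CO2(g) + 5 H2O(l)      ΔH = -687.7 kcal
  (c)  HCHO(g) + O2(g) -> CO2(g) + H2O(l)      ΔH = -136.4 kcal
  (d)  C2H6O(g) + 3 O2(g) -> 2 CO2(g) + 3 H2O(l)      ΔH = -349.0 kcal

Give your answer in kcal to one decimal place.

ΔH = -222.3 kcal

(a) × 2 (×2 to match 2 C2H2(g) in the target): (2)·(-310.6) = -621.2 kcal
(b) reversed (reverse to put C4H10(g) on the product side): +687.7 kcal
(c) reversed and × 3 (HCHO(g) must end up as a product; ×3 to match 3 HCHO(g) in the target): (-3)·(-136.4) = +409.2 kcal
(d) × 2 (scale by 2 for the 2 C2H6O(g)): (2)·(-349.0) = -698.0 kcal
By Hess's law, ΔH = (-621.2) + (+687.7) + (+409.2) + (-698.0) = -222.3 kcal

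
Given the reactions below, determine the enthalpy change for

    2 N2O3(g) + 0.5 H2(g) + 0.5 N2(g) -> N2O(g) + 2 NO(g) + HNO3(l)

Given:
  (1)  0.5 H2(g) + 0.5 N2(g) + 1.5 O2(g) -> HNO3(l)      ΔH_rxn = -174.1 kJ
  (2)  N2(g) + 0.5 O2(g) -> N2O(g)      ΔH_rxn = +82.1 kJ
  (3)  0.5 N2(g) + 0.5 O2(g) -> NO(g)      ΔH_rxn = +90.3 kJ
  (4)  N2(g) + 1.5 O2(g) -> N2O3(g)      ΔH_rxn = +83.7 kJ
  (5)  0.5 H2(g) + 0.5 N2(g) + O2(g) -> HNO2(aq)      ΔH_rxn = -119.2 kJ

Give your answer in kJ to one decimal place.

(1) as written: -174.1 kJ
(2) as written: +82.1 kJ
(3) × 2: (2)·(+90.3) = +180.6 kJ
(4) reversed and × 2: (-2)·(+83.7) = -167.4 kJ
(5): not needed.
ΔH_rxn = (-174.1) + (+82.1) + (+180.6) + (-167.4) = -78.8 kJ

ΔH_rxn = -78.8 kJ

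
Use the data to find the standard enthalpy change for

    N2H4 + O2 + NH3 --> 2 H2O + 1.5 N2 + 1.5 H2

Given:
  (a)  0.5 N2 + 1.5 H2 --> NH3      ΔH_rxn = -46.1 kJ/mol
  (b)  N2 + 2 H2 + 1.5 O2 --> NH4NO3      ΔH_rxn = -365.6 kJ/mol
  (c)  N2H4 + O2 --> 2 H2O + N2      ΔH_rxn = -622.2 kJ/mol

ΔH_rxn = -576.1 kJ/mol

(a) reversed (NH3 must end up as a reactant): +46.1 kJ/mol
(b): not needed (NH4NO3 appears nowhere else).
(c) as written (N2H4 already on the reactant side): -622.2 kJ/mol
Summing the manipulated equations, ΔH_rxn = (-1)·(-46.1) + (1)·(-622.2) = -576.1 kJ/mol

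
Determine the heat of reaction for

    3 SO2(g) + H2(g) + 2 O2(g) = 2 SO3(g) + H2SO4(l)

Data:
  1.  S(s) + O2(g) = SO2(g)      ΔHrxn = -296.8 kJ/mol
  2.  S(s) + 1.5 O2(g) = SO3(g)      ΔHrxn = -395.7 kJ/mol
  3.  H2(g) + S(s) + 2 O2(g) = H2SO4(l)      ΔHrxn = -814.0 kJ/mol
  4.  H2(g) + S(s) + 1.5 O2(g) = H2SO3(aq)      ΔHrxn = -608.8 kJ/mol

eq. 1 reversed and × 3 (reverse to put SO2(g) on the reactant side; ×3 to match 3 SO2(g) in the target): (-3)·(-296.8) = +890.4 kJ/mol
eq. 2 × 2 (×2 to match 2 SO3(g) in the target): (2)·(-395.7) = -791.4 kJ/mol
eq. 3 as written (H2SO4(l) already on the product side): -814.0 kJ/mol
eq. 4: not needed (H2SO3(aq) appears nowhere else).
ΔHrxn = (+890.4) + (-791.4) + (-814.0) = -715.0 kJ/mol

ΔHrxn = -715.0 kJ/mol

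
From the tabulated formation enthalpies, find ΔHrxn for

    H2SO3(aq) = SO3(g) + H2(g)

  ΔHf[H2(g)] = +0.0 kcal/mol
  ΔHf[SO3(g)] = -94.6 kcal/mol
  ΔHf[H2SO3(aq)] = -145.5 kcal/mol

Products: 1·(-94.6) + 1·(+0.0) = -94.6
Reactants: 1·(-145.5) = -145.5
ΔHrxn = (-94.6) − (-145.5) = 50.9 kcal/mol

ΔHrxn = 50.9 kcal/mol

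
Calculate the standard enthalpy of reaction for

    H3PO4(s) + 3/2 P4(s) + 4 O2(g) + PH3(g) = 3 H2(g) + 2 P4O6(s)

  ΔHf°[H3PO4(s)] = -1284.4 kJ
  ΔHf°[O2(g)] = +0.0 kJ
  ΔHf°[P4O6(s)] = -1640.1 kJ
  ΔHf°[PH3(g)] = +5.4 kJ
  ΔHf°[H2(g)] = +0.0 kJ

Products: 3·(+0.0) + 2·(-1640.1) = -3280.2
Reactants: 1·(-1284.4) + 3/2·(+0.0) + 4·(+0.0) + 1·(+5.4) = -1279.0
ΔHrxn = (-3280.2) − (-1279.0) = -2001.2 kJ

ΔHrxn = -2001.2 kJ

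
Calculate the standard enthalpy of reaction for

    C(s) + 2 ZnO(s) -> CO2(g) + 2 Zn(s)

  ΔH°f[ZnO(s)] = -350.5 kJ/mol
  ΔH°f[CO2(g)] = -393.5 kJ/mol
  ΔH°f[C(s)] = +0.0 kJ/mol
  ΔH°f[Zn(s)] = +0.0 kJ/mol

ΔH_rxn = 307.5 kJ/mol

ΔH°rxn = Σ nΔHf°(products) − Σ nΔHf°(reactants).
Products: 1·(-393.5) + 2·(+0.0) = -393.5
Reactants: 1·(+0.0) + 2·(-350.5) = -701.0
ΔH_rxn = (-393.5) − (-701.0) = 307.5 kJ/mol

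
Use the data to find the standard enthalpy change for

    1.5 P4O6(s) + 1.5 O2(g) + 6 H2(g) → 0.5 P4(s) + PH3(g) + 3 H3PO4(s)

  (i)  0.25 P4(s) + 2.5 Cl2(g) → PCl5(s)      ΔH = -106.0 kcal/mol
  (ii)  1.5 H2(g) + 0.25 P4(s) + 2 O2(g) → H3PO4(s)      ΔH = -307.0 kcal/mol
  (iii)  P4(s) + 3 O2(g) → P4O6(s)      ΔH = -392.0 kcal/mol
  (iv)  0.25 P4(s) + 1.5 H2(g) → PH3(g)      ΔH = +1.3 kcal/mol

ΔH = -331.7 kcal/mol

(i): not needed.
(ii) × 3: (3)·(-307.0) = -921.0 kcal/mol
(iii) reversed and × 3/2: (-3/2)·(-392.0) = +588.0 kcal/mol
(iv) as written: +1.3 kcal/mol
Combining the equations, ΔH = (3)·(-307.0) + (-3/2)·(-392.0) + (1)·(+1.3) = -331.7 kcal/mol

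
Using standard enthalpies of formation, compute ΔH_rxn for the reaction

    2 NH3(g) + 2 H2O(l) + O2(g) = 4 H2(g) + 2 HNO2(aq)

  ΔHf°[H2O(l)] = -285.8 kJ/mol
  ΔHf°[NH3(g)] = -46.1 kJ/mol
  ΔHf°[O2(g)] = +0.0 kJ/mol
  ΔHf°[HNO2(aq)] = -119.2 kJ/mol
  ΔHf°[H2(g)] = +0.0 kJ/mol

ΔH_rxn = 425.4 kJ/mol

Products: 4·(+0.0) + 2·(-119.2) = -238.4
Reactants: 2·(-46.1) + 2·(-285.8) + 1·(+0.0) = -663.8
ΔH_rxn = (-238.4) − (-663.8) = 425.4 kJ/mol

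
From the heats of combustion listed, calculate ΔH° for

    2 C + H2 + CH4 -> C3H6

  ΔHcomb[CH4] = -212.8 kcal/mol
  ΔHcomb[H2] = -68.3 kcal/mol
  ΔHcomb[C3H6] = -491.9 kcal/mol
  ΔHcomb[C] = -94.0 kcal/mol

ΔH° = 22.8 kcal/mol

Using ΔH = Σ nΔHc°(reactants) − Σ nΔHc°(products):
= [2·(-94.0) + 1·(-68.3) + 1·(-212.8)] − [1·(-491.9)]
= 22.8 kcal/mol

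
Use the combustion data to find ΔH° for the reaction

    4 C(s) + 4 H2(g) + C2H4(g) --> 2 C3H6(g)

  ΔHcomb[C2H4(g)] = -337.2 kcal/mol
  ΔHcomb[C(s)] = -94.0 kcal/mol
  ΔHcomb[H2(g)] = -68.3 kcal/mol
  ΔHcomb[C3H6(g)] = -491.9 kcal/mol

ΔH° = -2.6 kcal/mol

Using ΔH = Σ nΔHc°(reactants) − Σ nΔHc°(products):
= [4·(-94.0) + 4·(-68.3) + 1·(-337.2)] − [2·(-491.9)]
= -2.6 kcal/mol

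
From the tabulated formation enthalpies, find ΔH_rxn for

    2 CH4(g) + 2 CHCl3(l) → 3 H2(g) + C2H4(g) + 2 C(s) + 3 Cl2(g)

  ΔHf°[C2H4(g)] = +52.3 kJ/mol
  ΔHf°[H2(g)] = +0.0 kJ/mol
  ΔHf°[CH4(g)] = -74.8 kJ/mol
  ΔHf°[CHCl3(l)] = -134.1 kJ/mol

ΔH_rxn = 470.1 kJ/mol

Products: 3·(+0.0) + 1·(+52.3) + 2·(+0.0) + 3·(+0.0) = +52.3
Reactants: 2·(-74.8) + 2·(-134.1) = -417.8
ΔH_rxn = (+52.3) − (-417.8) = 470.1 kJ/mol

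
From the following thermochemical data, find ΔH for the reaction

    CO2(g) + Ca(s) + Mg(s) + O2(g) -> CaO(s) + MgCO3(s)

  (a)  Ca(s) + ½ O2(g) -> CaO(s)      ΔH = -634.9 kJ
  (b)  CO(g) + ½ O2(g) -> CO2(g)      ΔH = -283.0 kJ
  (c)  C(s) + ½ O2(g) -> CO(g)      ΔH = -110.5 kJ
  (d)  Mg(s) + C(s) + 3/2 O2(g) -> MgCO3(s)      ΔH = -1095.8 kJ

(a) as written: -634.9 kJ
(b) reversed: +283.0 kJ
(c) reversed: +110.5 kJ
(d) as written: -1095.8 kJ
By Hess's law, ΔH = (-634.9) + (+283.0) + (+110.5) + (-1095.8) = -1337.2 kJ

ΔH = -1337.2 kJ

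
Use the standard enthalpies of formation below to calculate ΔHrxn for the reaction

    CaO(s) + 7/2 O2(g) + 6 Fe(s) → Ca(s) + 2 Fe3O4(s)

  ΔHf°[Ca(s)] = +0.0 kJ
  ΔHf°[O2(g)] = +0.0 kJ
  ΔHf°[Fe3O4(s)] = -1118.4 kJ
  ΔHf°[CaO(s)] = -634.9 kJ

ΔH°rxn = Σ nΔHf°(products) − Σ nΔHf°(reactants).
Products: 1·(+0.0) + 2·(-1118.4) = -2236.8
Reactants: 1·(-634.9) + 7/2·(+0.0) + 6·(+0.0) = -634.9
ΔHrxn = (-2236.8) − (-634.9) = -1601.9 kJ

ΔHrxn = -1601.9 kJ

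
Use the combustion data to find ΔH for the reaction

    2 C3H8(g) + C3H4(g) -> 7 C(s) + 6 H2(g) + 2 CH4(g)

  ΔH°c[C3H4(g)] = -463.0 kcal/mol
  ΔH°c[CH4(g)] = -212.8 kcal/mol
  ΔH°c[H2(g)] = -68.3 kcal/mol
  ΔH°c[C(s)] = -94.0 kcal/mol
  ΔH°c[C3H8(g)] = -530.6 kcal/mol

With combustion enthalpies, reactants minus products:
= [2·(-530.6) + 1·(-463.0)] − [7·(-94.0) + 6·(-68.3) + 2·(-212.8)]
= -30.8 kcal/mol

ΔH = -30.8 kcal/mol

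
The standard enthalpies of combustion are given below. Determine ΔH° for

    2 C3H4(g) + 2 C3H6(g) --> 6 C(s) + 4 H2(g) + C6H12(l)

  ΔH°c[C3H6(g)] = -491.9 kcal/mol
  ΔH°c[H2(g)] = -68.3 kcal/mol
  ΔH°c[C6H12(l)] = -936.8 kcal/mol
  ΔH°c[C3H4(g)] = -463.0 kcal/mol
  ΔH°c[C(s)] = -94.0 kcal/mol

With combustion enthalpies, reactants minus products:
= [2·(-463.0) + 2·(-491.9)] − [6·(-94.0) + 4·(-68.3) + 1·(-936.8)]
= -135.8 kcal/mol

ΔH° = -135.8 kcal/mol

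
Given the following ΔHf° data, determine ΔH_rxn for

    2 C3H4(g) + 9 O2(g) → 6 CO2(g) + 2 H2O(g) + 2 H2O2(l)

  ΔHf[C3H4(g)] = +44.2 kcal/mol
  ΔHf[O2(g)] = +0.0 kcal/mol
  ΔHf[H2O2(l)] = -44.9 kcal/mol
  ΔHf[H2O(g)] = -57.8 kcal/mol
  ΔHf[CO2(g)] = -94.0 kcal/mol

ΔH_rxn = -857.8 kcal/mol

Products: 6·(-94.0) + 2·(-57.8) + 2·(-44.9) = -769.4
Reactants: 2·(+44.2) + 9·(+0.0) = +88.4
ΔH_rxn = (-769.4) − (+88.4) = -857.8 kcal/mol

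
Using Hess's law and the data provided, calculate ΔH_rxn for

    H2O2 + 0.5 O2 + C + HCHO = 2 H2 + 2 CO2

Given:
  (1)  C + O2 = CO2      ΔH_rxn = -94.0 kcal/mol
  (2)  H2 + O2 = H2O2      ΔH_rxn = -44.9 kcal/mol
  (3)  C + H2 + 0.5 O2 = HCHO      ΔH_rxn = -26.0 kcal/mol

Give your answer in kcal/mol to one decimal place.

(1) × 2: (2)·(-94.0) = -188.0 kcal/mol
(2) reversed: +44.9 kcal/mol
(3) reversed: +26.0 kcal/mol
Since enthalpy is a state function, ΔH_rxn = (2)·(-94.0) + (-1)·(-44.9) + (-1)·(-26.0) = -117.1 kcal/mol

ΔH_rxn = -117.1 kcal/mol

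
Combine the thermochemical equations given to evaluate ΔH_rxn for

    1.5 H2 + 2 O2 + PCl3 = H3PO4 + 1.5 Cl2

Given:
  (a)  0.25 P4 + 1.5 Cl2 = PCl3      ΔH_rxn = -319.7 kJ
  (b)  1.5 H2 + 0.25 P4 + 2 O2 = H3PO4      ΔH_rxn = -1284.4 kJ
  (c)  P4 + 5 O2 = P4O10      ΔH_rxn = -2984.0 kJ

ΔH_rxn = -964.7 kJ

(a) reversed (reverse to put PCl3 on the reactant side): +319.7 kJ
(b) as written (H3PO4 already on the product side): -1284.4 kJ
(c): not needed (P4O10 appears nowhere else).
Combining the equations, ΔH_rxn = (+319.7) + (-1284.4) = -964.7 kJ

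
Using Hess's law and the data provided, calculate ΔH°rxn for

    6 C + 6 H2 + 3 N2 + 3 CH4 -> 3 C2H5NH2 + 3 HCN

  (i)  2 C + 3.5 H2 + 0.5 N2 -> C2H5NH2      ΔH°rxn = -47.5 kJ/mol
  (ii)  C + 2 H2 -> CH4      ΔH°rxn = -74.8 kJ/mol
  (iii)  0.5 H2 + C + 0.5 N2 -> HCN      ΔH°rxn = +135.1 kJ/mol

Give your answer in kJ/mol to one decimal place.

(i) × 3: (3)·(-47.5) = -142.5 kJ/mol
(ii) reversed and × 3: (-3)·(-74.8) = +224.4 kJ/mol
(iii) × 3: (3)·(+135.1) = +405.3 kJ/mol
ΔH°rxn = (3)·(-47.5) + (-3)·(-74.8) + (3)·(+135.1) = 487.2 kJ/mol

ΔH°rxn = 487.2 kJ/mol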